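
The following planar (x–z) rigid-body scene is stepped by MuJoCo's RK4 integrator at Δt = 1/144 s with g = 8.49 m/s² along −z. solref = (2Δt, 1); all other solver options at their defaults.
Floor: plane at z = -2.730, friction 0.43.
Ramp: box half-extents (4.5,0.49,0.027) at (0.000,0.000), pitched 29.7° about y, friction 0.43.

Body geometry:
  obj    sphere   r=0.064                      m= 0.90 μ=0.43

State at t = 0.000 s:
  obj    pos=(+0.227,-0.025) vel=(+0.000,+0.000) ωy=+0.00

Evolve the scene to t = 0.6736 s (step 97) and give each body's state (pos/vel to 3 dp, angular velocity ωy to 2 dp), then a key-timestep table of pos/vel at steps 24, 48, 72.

State at t = 0.6736 s:
  obj    pos=(+0.819,-0.363) vel=(+1.758,-1.003) ωy=+31.61

Key-timestep trajectory:
   step    t(s)  obj.x    obj.z    obj.vx   obj.vz 
     24  0.1667   +0.263  -0.045  +0.435  -0.248
     48  0.3333   +0.372  -0.108  +0.870  -0.496
     72  0.5000   +0.553  -0.211  +1.305  -0.744


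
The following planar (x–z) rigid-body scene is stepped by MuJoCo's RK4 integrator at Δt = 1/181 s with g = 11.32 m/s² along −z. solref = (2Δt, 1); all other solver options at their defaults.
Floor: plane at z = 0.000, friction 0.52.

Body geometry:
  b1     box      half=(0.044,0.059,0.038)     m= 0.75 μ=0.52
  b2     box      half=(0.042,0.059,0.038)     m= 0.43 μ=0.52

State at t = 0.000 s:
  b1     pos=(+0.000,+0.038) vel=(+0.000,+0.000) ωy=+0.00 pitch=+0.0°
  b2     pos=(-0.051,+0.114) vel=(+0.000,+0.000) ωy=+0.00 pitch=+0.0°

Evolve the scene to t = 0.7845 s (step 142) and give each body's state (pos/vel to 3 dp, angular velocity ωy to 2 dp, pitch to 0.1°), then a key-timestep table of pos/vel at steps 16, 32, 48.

State at t = 0.7845 s:
  b1     pos=(+0.000,+0.038) vel=(+0.000,+0.000) ωy=+0.00 pitch=+0.0°
  b2     pos=(-0.097,+0.042) vel=(+0.000,+0.000) ωy=+0.00 pitch=-90.0°

Key-timestep trajectory:
   step    t(s)  b1.x    b1.z    b1.vx   b1.vz   b2.x    b2.z    b2.vx   b2.vz 
     16  0.0884   +0.000  +0.038  +0.000  +0.000   -0.056  +0.113  -0.121  -0.052
     32  0.1768   +0.000  +0.038  +0.000  +0.000   -0.075  +0.100  -0.284  -0.348
     48  0.2652   +0.000  +0.038  +0.000  +0.000   -0.098  +0.037  +0.020  +0.050


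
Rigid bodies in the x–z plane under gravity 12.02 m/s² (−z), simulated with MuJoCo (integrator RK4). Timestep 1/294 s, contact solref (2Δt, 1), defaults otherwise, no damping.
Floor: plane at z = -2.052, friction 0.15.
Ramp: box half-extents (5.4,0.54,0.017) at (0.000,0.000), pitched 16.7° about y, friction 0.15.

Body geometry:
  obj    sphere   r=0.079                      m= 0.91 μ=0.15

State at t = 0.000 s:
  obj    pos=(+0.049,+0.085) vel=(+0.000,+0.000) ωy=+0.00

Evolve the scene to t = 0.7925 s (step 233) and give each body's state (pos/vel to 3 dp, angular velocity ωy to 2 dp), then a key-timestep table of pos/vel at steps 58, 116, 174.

State at t = 0.7925 s:
  obj    pos=(+0.791,-0.137) vel=(+1.873,-0.562) ωy=+24.75

Key-timestep trajectory:
   step    t(s)  obj.x    obj.z    obj.vx   obj.vz 
     58  0.1973   +0.095  +0.072  +0.466  -0.140
    116  0.3946   +0.233  +0.030  +0.932  -0.280
    174  0.5918   +0.463  -0.039  +1.399  -0.420


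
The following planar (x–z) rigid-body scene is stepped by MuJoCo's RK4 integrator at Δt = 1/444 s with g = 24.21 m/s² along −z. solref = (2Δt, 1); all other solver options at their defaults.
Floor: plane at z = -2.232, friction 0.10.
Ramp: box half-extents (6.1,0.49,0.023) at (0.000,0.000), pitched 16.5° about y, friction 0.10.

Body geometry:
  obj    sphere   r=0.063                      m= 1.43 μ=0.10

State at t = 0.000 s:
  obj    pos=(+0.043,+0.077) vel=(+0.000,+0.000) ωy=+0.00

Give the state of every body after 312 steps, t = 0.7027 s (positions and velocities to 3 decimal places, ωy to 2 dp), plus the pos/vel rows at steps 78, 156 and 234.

State at t = 0.7027 s:
  obj    pos=(+1.206,-0.267) vel=(+3.309,-0.980) ωy=+54.77

Key-timestep trajectory:
   step    t(s)  obj.x    obj.z    obj.vx   obj.vz 
     78  0.1757   +0.116  +0.055  +0.828  -0.245
    156  0.3514   +0.334  -0.009  +1.655  -0.490
    234  0.5270   +0.697  -0.117  +2.482  -0.735


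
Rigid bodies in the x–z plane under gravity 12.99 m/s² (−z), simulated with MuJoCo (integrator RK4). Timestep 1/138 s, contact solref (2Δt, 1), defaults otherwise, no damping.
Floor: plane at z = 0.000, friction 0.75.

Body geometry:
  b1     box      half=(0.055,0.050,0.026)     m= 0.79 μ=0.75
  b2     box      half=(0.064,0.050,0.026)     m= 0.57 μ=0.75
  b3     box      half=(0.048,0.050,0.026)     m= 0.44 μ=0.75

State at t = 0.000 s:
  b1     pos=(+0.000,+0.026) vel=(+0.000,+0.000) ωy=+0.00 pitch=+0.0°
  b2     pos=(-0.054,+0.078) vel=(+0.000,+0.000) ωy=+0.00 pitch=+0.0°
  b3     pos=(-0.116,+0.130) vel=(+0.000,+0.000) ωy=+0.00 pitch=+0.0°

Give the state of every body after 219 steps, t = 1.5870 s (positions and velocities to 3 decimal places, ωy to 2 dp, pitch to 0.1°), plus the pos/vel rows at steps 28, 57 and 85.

State at t = 1.5870 s:
  b1     pos=(+0.000,+0.026) vel=(+0.000,+0.000) ωy=+0.00 pitch=+0.0°
  b2     pos=(-0.115,+0.064) vel=(+0.000,+0.000) ωy=+0.00 pitch=-90.0°
  b3     pos=(-0.200,+0.048) vel=(+0.000,+0.000) ωy=+0.00 pitch=-90.0°

Key-timestep trajectory:
   step    t(s)  b1.x    b1.z    b1.vx   b1.vz   b2.x    b2.z    b2.vx   b2.vz   b3.x    b3.z    b3.vx   b3.vz 
     28  0.2029   +0.000  +0.026  +0.000  +0.000   -0.086  +0.068  -0.266  +0.078   -0.167  +0.052  -0.089  +0.124
     57  0.4130   +0.000  +0.026  +0.000  +0.000   -0.123  +0.066  +0.037  -0.009   -0.207  +0.050  -0.143  +0.106
     85  0.6159   +0.000  +0.026  +0.000  +0.000   -0.118  +0.065  -0.008  +0.019   -0.198  +0.049  -0.077  -0.030


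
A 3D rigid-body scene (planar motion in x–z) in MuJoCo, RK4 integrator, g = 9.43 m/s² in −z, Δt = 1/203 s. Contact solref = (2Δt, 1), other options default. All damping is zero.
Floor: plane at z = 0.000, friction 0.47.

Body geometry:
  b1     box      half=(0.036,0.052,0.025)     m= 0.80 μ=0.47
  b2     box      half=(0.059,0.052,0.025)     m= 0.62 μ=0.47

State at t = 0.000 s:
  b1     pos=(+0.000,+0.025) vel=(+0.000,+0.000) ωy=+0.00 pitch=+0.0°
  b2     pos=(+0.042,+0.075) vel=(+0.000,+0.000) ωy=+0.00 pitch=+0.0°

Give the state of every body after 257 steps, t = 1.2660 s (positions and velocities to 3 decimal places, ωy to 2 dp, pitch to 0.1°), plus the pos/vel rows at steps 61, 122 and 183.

State at t = 1.2660 s:
  b1     pos=(+0.000,+0.025) vel=(+0.000,+0.000) ωy=+0.00 pitch=+0.0°
  b2     pos=(+0.104,+0.059) vel=(+0.000,+0.000) ωy=+0.00 pitch=+90.0°

Key-timestep trajectory:
   step    t(s)  b1.x    b1.z    b1.vx   b1.vz   b2.x    b2.z    b2.vx   b2.vz 
     61  0.3005   +0.000  +0.025  +0.000  +0.000   +0.072  +0.064  +0.090  +0.010
    122  0.6010   +0.000  +0.025  +0.000  +0.000   +0.104  +0.059  +0.216  -0.015
    183  0.9015   +0.000  +0.025  +0.000  +0.000   +0.100  +0.061  +0.066  -0.023


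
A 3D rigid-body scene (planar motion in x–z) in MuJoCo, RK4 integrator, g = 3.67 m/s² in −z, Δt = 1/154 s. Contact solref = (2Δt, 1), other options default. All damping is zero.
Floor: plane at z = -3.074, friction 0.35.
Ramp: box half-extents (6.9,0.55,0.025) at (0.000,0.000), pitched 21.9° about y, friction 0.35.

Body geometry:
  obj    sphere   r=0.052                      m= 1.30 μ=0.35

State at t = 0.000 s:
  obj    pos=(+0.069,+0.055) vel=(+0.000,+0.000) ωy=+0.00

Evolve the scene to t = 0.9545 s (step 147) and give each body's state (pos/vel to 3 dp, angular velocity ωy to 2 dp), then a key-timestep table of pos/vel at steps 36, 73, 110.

State at t = 0.9545 s:
  obj    pos=(+0.482,-0.111) vel=(+0.866,-0.348) ωy=+17.94

Key-timestep trajectory:
   step    t(s)  obj.x    obj.z    obj.vx   obj.vz 
     36  0.2338   +0.094  +0.045  +0.212  -0.085
     73  0.4740   +0.171  +0.014  +0.430  -0.173
    110  0.7143   +0.301  -0.038  +0.648  -0.261


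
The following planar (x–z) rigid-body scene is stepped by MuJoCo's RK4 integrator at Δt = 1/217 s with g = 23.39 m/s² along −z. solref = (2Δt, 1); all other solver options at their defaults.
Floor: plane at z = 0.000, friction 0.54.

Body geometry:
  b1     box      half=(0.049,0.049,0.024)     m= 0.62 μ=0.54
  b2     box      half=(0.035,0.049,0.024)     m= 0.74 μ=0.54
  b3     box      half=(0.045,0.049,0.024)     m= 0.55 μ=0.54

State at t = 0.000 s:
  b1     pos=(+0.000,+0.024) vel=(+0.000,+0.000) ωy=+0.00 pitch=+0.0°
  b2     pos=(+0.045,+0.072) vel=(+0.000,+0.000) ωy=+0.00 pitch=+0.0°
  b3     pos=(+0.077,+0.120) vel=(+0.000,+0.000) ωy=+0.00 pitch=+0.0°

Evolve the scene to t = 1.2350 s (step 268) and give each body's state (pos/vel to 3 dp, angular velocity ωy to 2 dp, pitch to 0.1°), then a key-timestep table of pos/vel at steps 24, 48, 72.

State at t = 1.2350 s:
  b1     pos=(+0.000,+0.024) vel=(+0.000,+0.000) ωy=+0.00 pitch=+0.0°
  b2     pos=(+0.080,+0.035) vel=(+0.000,+0.000) ωy=+0.00 pitch=+90.0°
  b3     pos=(+0.230,+0.024) vel=(+0.000,+0.000) ωy=+0.00 pitch=+180.0°

Key-timestep trajectory:
   step    t(s)  b1.x    b1.z    b1.vx   b1.vz   b2.x    b2.z    b2.vx   b2.vz   b3.x    b3.z    b3.vx   b3.vz 
     24  0.1106   +0.000  +0.024  -0.001  +0.000   +0.058  +0.071  +0.280  -0.095   +0.110  +0.095  +0.597  -0.718
     48  0.2212   +0.000  +0.024  +0.000  +0.000   +0.080  +0.035  -0.010  +0.026   +0.172  +0.050  +0.337  +0.093
     72  0.3318   +0.000  +0.024  +0.000  +0.000   +0.080  +0.035  +0.000  +0.000   +0.213  +0.040  +0.554  -0.400


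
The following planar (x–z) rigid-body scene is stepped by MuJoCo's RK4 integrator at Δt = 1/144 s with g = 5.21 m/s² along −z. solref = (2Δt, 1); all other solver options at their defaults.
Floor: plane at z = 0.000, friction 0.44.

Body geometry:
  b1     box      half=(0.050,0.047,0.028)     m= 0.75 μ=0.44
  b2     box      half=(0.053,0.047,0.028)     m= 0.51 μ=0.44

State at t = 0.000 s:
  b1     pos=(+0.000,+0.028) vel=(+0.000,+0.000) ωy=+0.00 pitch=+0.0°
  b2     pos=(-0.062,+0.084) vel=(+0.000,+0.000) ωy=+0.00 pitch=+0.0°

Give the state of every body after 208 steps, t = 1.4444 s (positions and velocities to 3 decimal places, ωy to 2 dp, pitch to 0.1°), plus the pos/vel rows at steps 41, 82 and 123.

State at t = 1.4444 s:
  b1     pos=(+0.000,+0.028) vel=(+0.000,+0.000) ωy=+0.00 pitch=+0.0°
  b2     pos=(-0.117,+0.053) vel=(+0.000,+0.000) ωy=+0.00 pitch=-90.0°

Key-timestep trajectory:
   step    t(s)  b1.x    b1.z    b1.vx   b1.vz   b2.x    b2.z    b2.vx   b2.vz 
     41  0.2847   +0.000  +0.028  +0.000  +0.000   -0.092  +0.059  -0.184  +0.015
     82  0.5694   +0.000  +0.028  +0.000  +0.000   -0.129  +0.058  +0.017  -0.004
    123  0.8542   +0.000  +0.028  +0.000  +0.000   -0.114  +0.054  -0.087  -0.043


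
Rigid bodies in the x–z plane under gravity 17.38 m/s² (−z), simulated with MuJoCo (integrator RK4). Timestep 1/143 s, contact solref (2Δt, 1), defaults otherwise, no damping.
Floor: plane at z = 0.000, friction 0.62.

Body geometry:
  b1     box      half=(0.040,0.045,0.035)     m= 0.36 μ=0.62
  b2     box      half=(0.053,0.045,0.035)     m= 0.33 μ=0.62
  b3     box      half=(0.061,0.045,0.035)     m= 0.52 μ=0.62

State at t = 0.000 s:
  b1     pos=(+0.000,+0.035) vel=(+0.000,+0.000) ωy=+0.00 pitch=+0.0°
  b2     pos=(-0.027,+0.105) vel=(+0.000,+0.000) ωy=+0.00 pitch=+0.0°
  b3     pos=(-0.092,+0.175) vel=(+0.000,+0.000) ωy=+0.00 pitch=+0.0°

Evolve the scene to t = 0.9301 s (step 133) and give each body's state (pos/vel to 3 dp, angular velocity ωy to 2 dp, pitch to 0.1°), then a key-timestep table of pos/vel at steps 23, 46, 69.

State at t = 0.9301 s:
  b1     pos=(+0.000,+0.035) vel=(+0.000,+0.000) ωy=+0.00 pitch=+0.0°
  b2     pos=(-0.084,+0.053) vel=(+0.000,+0.000) ωy=+0.00 pitch=-90.0°
  b3     pos=(-0.305,+0.035) vel=(+0.000,+0.000) ωy=+0.00 pitch=+180.0°

Key-timestep trajectory:
   step    t(s)  b1.x    b1.z    b1.vx   b1.vz   b2.x    b2.z    b2.vx   b2.vz   b3.x    b3.z    b3.vx   b3.vz 
     23  0.1608   +0.000  +0.035  +0.001  +0.000   -0.053  +0.105  -0.382  -0.127   -0.151  +0.112  -0.611  -1.201
     46  0.3217   +0.000  +0.035  +0.000  +0.000   -0.084  +0.053  +0.010  +0.015   -0.232  +0.070  -0.251  +0.038
     69  0.4825   +0.000  +0.035  +0.000  +0.000   -0.084  +0.053  +0.000  +0.000   -0.283  +0.056  -0.532  -0.377


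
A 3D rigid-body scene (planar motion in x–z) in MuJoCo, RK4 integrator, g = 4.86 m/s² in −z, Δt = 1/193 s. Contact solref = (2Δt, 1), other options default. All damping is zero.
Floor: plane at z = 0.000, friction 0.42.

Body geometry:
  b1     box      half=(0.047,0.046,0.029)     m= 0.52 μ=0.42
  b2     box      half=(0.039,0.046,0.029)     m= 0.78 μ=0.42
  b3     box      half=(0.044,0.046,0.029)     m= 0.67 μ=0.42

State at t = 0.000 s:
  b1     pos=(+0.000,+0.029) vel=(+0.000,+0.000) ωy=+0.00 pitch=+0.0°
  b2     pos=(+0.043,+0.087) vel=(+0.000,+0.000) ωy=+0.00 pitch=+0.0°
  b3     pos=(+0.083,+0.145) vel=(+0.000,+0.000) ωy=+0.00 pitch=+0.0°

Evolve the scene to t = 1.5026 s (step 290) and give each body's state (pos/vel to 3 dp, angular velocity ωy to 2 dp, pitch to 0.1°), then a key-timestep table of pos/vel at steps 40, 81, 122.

State at t = 1.5026 s:
  b1     pos=(+0.000,+0.029) vel=(+0.000,+0.000) ωy=+0.00 pitch=+0.0°
  b2     pos=(+0.085,+0.039) vel=(+0.000,+0.000) ωy=+0.00 pitch=+90.0°
  b3     pos=(+0.254,+0.029) vel=(+0.000,+0.000) ωy=+0.00 pitch=+180.0°

Key-timestep trajectory:
   step    t(s)  b1.x    b1.z    b1.vx   b1.vz   b2.x    b2.z    b2.vx   b2.vz   b3.x    b3.z    b3.vx   b3.vz 
     40  0.2073   +0.000  +0.029  -0.001  +0.000   +0.052  +0.087  +0.108  -0.018   +0.109  +0.128  +0.268  -0.228
     81  0.4197   +0.000  +0.029  +0.000  +0.000   +0.088  +0.037  +0.079  +0.114   +0.179  +0.045  +0.314  +0.022
    122  0.6321   +0.000  +0.029  +0.000  +0.000   +0.085  +0.039  -0.002  +0.002   +0.222  +0.050  +0.217  -0.074


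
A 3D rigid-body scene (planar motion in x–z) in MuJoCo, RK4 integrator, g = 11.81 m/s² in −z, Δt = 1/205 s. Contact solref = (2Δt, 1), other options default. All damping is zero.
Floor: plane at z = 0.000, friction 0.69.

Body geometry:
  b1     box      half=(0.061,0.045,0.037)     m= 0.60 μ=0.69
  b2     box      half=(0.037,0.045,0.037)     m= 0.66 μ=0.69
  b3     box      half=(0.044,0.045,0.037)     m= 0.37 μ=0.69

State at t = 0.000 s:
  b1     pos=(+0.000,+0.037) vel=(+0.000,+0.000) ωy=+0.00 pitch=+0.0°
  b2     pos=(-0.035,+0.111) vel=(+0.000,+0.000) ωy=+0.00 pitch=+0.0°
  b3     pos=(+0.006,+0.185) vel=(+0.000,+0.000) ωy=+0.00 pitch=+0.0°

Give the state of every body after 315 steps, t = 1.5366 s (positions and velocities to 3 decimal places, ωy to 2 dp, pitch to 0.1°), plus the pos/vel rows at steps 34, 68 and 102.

State at t = 1.5366 s:
  b1     pos=(+0.000,+0.037) vel=(+0.000,+0.000) ωy=+0.00 pitch=+0.0°
  b2     pos=(-0.035,+0.111) vel=(+0.000,+0.000) ωy=+0.00 pitch=+0.0°
  b3     pos=(+0.113,+0.037) vel=(+0.000,+0.000) ωy=+0.00 pitch=+180.0°

Key-timestep trajectory:
   step    t(s)  b1.x    b1.z    b1.vx   b1.vz   b2.x    b2.z    b2.vx   b2.vz   b3.x    b3.z    b3.vx   b3.vz 
     34  0.1659   +0.000  +0.037  +0.000  +0.000   -0.035  +0.111  +0.000  +0.000   +0.019  +0.181  +0.204  -0.128
     68  0.3317   +0.000  +0.037  +0.000  +0.000   -0.035  +0.111  -0.001  +0.000   +0.061  +0.119  +0.179  +0.032
    102  0.4976   +0.000  +0.037  +0.000  +0.000   -0.035  +0.111  +0.000  +0.000   +0.106  +0.085  +0.351  -0.797


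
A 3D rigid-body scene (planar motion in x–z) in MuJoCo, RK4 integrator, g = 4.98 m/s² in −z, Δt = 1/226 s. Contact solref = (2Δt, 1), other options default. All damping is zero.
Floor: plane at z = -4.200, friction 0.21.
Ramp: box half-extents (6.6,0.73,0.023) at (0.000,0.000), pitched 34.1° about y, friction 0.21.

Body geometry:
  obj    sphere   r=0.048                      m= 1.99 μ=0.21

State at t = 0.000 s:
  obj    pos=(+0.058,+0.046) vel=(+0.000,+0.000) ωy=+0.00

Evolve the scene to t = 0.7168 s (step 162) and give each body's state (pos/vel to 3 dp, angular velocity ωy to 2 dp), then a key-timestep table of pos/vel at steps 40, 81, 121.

State at t = 0.7168 s:
  obj    pos=(+0.483,-0.241) vel=(+1.184,-0.802) ωy=+29.77

Key-timestep trajectory:
   step    t(s)  obj.x    obj.z    obj.vx   obj.vz 
     40  0.1770   +0.084  +0.029  +0.292  -0.198
     81  0.3584   +0.164  -0.026  +0.592  -0.401
    121  0.5354   +0.295  -0.114  +0.884  -0.599


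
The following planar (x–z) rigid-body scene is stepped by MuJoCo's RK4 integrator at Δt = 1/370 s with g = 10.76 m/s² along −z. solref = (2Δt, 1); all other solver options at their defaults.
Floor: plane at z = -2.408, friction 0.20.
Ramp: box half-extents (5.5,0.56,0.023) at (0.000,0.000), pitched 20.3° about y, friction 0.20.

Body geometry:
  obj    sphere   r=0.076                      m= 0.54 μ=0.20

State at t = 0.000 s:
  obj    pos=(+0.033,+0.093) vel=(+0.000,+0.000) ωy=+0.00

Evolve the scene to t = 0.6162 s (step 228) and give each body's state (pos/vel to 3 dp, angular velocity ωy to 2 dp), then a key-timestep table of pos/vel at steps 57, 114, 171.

State at t = 0.6162 s:
  obj    pos=(+0.508,-0.082) vel=(+1.541,-0.570) ωy=+21.62

Key-timestep trajectory:
   step    t(s)  obj.x    obj.z    obj.vx   obj.vz 
     57  0.1541   +0.063  +0.082  +0.385  -0.143
    114  0.3081   +0.152  +0.049  +0.771  -0.285
    171  0.4622   +0.300  -0.006  +1.156  -0.428


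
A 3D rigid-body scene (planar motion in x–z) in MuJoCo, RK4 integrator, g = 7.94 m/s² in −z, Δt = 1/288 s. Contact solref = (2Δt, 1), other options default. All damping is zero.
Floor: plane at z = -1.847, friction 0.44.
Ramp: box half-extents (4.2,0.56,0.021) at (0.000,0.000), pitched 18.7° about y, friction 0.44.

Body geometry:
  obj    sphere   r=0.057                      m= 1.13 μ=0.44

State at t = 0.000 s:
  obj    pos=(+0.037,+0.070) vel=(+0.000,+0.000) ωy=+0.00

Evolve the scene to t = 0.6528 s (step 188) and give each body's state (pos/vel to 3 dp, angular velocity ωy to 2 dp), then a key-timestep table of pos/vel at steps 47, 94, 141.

State at t = 0.6528 s:
  obj    pos=(+0.404,-0.054) vel=(+1.124,-0.381) ωy=+20.82

Key-timestep trajectory:
   step    t(s)  obj.x    obj.z    obj.vx   obj.vz 
     47  0.1632   +0.060  +0.062  +0.281  -0.095
     94  0.3264   +0.129  +0.039  +0.562  -0.190
    141  0.4896   +0.243  +0.000  +0.843  -0.285


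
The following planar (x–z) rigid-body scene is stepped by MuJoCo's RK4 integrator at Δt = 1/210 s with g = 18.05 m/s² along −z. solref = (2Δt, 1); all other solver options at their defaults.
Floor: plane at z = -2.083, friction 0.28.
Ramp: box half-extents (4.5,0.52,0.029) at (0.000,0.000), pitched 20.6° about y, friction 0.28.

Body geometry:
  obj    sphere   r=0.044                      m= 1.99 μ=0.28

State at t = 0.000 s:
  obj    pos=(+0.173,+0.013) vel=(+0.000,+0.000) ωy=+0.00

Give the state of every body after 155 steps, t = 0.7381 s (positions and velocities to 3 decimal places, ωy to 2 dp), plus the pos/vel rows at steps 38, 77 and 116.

State at t = 0.7381 s:
  obj    pos=(+1.330,-0.422) vel=(+3.134,-1.178) ωy=+76.08

Key-timestep trajectory:
   step    t(s)  obj.x    obj.z    obj.vx   obj.vz 
     38  0.1810   +0.243  -0.013  +0.769  -0.289
     77  0.3667   +0.459  -0.094  +1.557  -0.585
    116  0.5524   +0.821  -0.231  +2.346  -0.882


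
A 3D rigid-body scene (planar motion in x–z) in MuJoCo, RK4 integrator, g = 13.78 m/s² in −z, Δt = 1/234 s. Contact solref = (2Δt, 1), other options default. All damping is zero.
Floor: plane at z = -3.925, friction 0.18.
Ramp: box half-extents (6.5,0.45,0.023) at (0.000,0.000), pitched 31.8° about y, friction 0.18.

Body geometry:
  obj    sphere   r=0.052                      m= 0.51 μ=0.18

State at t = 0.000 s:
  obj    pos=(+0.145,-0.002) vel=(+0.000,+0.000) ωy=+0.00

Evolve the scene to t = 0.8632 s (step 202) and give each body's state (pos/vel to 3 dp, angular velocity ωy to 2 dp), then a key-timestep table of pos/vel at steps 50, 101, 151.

State at t = 0.8632 s:
  obj    pos=(+1.788,-1.020) vel=(+3.806,-2.360) ωy=+86.08

Key-timestep trajectory:
   step    t(s)  obj.x    obj.z    obj.vx   obj.vz 
     50  0.2137   +0.246  -0.064  +0.942  -0.584
    101  0.4316   +0.556  -0.256  +1.903  -1.180
    151  0.6453   +1.063  -0.571  +2.845  -1.764


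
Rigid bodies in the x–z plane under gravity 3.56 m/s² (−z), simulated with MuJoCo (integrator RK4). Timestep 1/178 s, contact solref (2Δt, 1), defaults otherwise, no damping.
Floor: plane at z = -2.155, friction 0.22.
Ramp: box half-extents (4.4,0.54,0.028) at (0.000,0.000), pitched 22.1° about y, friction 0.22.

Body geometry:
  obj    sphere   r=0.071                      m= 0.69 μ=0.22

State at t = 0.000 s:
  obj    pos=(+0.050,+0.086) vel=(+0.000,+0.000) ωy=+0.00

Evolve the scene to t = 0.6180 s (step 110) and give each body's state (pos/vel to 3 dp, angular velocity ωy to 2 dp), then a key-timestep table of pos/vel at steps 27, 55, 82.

State at t = 0.6180 s:
  obj    pos=(+0.219,+0.018) vel=(+0.548,-0.222) ωy=+8.32

Key-timestep trajectory:
   step    t(s)  obj.x    obj.z    obj.vx   obj.vz 
     27  0.1517   +0.060  +0.082  +0.135  -0.055
     55  0.3090   +0.093  +0.069  +0.274  -0.111
     82  0.4607   +0.144  +0.048  +0.408  -0.166


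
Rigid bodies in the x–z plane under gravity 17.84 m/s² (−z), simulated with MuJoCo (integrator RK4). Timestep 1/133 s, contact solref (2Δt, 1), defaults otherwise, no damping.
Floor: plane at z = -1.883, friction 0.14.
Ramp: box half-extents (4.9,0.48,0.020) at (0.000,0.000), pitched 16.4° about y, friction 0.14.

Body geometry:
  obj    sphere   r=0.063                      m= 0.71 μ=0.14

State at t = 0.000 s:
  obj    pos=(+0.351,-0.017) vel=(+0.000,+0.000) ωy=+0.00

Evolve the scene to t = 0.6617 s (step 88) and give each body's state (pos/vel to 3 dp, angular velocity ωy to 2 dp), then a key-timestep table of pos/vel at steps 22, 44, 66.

State at t = 0.6617 s:
  obj    pos=(+1.107,-0.239) vel=(+2.284,-0.672) ωy=+37.77

Key-timestep trajectory:
   step    t(s)  obj.x    obj.z    obj.vx   obj.vz 
     22  0.1654   +0.398  -0.031  +0.571  -0.168
     44  0.3308   +0.540  -0.072  +1.142  -0.336
     66  0.4962   +0.776  -0.142  +1.713  -0.504


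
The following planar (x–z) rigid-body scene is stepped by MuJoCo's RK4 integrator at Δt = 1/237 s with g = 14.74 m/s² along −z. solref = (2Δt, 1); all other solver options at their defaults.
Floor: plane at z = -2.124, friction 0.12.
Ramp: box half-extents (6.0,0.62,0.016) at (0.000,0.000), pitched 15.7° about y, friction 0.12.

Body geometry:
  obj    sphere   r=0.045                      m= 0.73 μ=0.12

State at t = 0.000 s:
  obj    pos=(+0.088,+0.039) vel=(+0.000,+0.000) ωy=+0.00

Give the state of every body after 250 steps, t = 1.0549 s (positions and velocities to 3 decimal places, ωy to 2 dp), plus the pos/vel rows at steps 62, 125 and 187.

State at t = 1.0549 s:
  obj    pos=(+1.614,-0.390) vel=(+2.893,-0.813) ωy=+66.77

Key-timestep trajectory:
   step    t(s)  obj.x    obj.z    obj.vx   obj.vz 
     62  0.2616   +0.182  +0.012  +0.718  -0.202
    125  0.5274   +0.470  -0.069  +1.447  -0.407
    187  0.7890   +0.942  -0.201  +2.164  -0.608


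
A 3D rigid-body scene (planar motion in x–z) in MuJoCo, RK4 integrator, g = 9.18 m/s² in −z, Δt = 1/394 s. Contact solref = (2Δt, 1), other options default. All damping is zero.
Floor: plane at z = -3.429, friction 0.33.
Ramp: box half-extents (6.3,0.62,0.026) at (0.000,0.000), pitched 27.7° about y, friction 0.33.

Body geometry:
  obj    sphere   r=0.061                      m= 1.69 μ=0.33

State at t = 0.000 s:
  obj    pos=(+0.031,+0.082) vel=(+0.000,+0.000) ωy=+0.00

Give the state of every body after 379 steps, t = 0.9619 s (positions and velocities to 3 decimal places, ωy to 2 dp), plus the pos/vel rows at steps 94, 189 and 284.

State at t = 0.9619 s:
  obj    pos=(+1.280,-0.574) vel=(+2.596,-1.363) ωy=+48.06

Key-timestep trajectory:
   step    t(s)  obj.x    obj.z    obj.vx   obj.vz 
     94  0.2386   +0.108  +0.042  +0.644  -0.338
    189  0.4797   +0.342  -0.081  +1.295  -0.680
    284  0.7208   +0.732  -0.286  +1.945  -1.021


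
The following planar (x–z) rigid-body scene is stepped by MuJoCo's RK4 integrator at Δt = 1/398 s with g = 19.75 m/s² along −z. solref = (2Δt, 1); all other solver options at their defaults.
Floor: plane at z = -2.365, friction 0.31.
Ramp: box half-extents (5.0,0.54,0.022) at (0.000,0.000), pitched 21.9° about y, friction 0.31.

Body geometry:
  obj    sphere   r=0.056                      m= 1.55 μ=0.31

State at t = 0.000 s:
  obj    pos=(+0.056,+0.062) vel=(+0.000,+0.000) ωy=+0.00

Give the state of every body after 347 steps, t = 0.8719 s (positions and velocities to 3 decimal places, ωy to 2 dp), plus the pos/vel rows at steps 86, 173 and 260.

State at t = 0.8719 s:
  obj    pos=(+1.912,-0.684) vel=(+4.257,-1.711) ωy=+81.91

Key-timestep trajectory:
   step    t(s)  obj.x    obj.z    obj.vx   obj.vz 
     86  0.2161   +0.170  +0.016  +1.055  -0.424
    173  0.4347   +0.517  -0.124  +2.122  -0.853
    260  0.6533   +1.098  -0.357  +3.189  -1.282


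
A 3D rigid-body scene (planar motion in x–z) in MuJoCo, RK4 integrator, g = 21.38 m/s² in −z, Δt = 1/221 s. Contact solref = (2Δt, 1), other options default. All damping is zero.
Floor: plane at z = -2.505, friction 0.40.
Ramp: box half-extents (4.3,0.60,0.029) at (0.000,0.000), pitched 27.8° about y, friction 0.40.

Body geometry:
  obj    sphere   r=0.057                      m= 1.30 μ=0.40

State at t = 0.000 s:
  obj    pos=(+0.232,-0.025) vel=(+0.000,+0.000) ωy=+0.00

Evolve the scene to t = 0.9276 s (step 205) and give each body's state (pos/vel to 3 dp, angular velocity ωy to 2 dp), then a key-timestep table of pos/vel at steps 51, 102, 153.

State at t = 0.9276 s:
  obj    pos=(+2.943,-1.454) vel=(+5.844,-3.081) ωy=+115.89

Key-timestep trajectory:
   step    t(s)  obj.x    obj.z    obj.vx   obj.vz 
     51  0.2308   +0.400  -0.114  +1.454  -0.767
    102  0.4615   +0.903  -0.379  +2.908  -1.533
    153  0.6923   +1.742  -0.821  +4.362  -2.300


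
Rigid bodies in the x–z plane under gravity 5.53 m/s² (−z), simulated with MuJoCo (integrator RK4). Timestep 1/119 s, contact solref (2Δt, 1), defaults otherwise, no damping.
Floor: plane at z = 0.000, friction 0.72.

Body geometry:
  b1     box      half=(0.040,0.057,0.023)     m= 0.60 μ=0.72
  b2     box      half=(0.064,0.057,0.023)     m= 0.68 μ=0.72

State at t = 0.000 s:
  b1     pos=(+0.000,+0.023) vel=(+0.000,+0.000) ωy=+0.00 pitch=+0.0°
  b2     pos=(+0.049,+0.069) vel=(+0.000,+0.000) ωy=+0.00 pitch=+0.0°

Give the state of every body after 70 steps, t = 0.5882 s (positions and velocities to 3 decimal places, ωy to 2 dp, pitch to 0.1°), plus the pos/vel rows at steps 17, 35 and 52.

State at t = 0.5882 s:
  b1     pos=(+0.000,+0.023) vel=(+0.000,+0.000) ωy=+0.00 pitch=+0.0°
  b2     pos=(+0.061,+0.058) vel=(+0.000,+0.000) ωy=-0.01 pitch=+39.6°

Key-timestep trajectory:
   step    t(s)  b1.x    b1.z    b1.vx   b1.vz   b2.x    b2.z    b2.vx   b2.vz 
     17  0.1429   +0.000  +0.023  +0.000  +0.000   +0.055  +0.066  +0.081  -0.057
     35  0.2941   +0.000  +0.023  +0.000  +0.000   +0.065  +0.060  -0.020  +0.001
     52  0.4370   +0.000  +0.023  -0.001  +0.000   +0.061  +0.058  -0.001  +0.005


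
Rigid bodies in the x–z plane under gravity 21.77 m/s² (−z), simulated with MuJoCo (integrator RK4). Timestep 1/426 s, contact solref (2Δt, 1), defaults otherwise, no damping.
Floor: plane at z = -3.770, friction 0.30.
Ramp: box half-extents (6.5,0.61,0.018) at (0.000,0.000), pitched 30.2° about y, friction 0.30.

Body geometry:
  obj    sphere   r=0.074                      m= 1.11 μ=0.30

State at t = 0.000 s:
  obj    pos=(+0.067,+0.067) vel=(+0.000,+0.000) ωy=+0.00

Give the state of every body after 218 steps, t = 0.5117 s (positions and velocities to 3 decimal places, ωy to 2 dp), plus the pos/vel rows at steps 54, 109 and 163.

State at t = 0.5117 s:
  obj    pos=(+0.952,-0.448) vel=(+3.460,-2.014) ωy=+54.08

Key-timestep trajectory:
   step    t(s)  obj.x    obj.z    obj.vx   obj.vz 
     54  0.1268   +0.122  +0.036  +0.857  -0.499
    109  0.2559   +0.289  -0.061  +1.730  -1.007
    163  0.3826   +0.562  -0.221  +2.587  -1.506


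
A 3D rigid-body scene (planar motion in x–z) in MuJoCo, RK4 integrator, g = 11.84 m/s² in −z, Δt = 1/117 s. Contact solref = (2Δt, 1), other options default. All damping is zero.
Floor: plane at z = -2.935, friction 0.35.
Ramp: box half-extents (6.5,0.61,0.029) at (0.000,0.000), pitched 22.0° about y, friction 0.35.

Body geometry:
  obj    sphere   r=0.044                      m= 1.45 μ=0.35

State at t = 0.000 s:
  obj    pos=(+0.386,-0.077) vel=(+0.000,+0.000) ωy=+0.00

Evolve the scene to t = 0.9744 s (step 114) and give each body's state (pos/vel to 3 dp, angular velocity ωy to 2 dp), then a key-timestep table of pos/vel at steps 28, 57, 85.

State at t = 0.9744 s:
  obj    pos=(+1.780,-0.641) vel=(+2.862,-1.156) ωy=+70.14

Key-timestep trajectory:
   step    t(s)  obj.x    obj.z    obj.vx   obj.vz 
     28  0.2393   +0.470  -0.111  +0.703  -0.284
     57  0.4872   +0.735  -0.218  +1.431  -0.578
     85  0.7265   +1.161  -0.390  +2.134  -0.862


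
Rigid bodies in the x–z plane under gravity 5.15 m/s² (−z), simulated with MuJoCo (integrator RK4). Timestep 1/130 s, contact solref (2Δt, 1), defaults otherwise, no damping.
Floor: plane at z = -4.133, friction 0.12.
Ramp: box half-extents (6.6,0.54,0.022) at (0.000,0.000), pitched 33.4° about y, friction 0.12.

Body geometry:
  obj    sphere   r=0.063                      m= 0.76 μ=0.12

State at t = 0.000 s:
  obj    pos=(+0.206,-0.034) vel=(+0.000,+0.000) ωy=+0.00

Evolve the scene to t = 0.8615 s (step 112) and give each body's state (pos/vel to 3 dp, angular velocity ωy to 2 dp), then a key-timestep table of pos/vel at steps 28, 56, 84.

State at t = 0.8615 s:
  obj    pos=(+0.925,-0.508) vel=(+1.673,-1.090) ωy=+17.68

Key-timestep trajectory:
   step    t(s)  obj.x    obj.z    obj.vx   obj.vz 
     28  0.2154   +0.251  -0.064  +0.418  -0.272
     56  0.4308   +0.386  -0.152  +0.842  -0.534
     84  0.6462   +0.610  -0.300  +1.255  -0.817


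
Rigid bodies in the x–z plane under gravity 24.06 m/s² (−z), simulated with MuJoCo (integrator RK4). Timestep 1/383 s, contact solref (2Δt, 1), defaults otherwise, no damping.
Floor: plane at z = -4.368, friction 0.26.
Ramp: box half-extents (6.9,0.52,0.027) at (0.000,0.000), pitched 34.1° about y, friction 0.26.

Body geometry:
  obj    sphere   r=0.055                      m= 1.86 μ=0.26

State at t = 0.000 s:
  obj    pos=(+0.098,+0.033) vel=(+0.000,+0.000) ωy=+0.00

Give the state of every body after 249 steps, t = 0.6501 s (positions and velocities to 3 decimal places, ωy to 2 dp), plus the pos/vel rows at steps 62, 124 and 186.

State at t = 0.6501 s:
  obj    pos=(+1.784,-1.109) vel=(+5.187,-3.512) ωy=+113.87

Key-timestep trajectory:
   step    t(s)  obj.x    obj.z    obj.vx   obj.vz 
     62  0.1619   +0.203  -0.038  +1.292  -0.875
    124  0.3238   +0.516  -0.250  +2.583  -1.749
    186  0.4856   +1.039  -0.604  +3.875  -2.624


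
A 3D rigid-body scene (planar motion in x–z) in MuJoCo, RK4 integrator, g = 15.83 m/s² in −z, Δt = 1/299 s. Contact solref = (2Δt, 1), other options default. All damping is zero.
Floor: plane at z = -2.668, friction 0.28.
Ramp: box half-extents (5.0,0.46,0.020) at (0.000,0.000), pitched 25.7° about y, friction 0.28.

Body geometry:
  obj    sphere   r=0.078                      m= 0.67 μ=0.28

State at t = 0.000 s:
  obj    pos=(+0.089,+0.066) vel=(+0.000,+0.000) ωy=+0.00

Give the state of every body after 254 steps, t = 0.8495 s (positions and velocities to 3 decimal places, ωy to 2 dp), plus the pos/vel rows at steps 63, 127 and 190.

State at t = 0.8495 s:
  obj    pos=(+1.683,-0.701) vel=(+3.754,-1.806) ωy=+53.40

Key-timestep trajectory:
   step    t(s)  obj.x    obj.z    obj.vx   obj.vz 
     63  0.2107   +0.187  +0.019  +0.931  -0.448
    127  0.4247   +0.488  -0.126  +1.877  -0.903
    190  0.6355   +0.981  -0.363  +2.808  -1.351


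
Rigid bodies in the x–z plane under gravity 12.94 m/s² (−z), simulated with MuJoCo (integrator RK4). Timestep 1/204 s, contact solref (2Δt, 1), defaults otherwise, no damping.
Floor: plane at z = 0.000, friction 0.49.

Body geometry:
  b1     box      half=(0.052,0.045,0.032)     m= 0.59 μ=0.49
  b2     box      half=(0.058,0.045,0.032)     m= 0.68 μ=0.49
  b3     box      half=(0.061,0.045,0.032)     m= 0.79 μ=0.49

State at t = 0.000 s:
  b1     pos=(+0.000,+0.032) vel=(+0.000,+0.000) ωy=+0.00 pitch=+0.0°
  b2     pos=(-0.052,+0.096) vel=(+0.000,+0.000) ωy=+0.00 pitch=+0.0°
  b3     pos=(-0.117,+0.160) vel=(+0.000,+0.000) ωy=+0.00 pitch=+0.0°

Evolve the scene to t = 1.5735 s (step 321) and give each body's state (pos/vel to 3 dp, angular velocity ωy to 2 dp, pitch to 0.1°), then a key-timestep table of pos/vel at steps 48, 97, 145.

State at t = 1.5735 s:
  b1     pos=(+0.000,+0.032) vel=(+0.000,+0.000) ωy=+0.00 pitch=+0.0°
  b2     pos=(-0.107,+0.058) vel=(+0.000,+0.000) ωy=+0.00 pitch=-90.0°
  b3     pos=(-0.223,+0.061) vel=(+0.000,+0.000) ωy=+0.00 pitch=-90.0°

Key-timestep trajectory:
   step    t(s)  b1.x    b1.z    b1.vx   b1.vz   b2.x    b2.z    b2.vx   b2.vz   b3.x    b3.z    b3.vx   b3.vz 
     48  0.2353   +0.000  +0.032  +0.000  +0.000   -0.103  +0.059  -0.568  -0.205   -0.190  +0.069  -0.215  +0.018
     97  0.4755   +0.000  +0.032  +0.000  +0.000   -0.106  +0.058  -0.014  +0.002   -0.244  +0.068  +0.023  -0.004
    145  0.7108   +0.000  +0.032  +0.000  +0.000   -0.107  +0.058  +0.000  +0.000   -0.219  +0.063  -0.132  -0.069


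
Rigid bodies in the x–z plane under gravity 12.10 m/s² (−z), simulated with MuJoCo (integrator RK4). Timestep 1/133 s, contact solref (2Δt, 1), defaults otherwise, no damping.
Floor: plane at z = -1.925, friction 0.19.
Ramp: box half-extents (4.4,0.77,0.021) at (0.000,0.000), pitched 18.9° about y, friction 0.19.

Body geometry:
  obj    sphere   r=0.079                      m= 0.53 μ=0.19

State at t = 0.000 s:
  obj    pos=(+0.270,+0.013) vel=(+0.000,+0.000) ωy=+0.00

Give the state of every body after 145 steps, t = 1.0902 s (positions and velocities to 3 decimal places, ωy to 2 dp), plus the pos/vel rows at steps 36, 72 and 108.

State at t = 1.0902 s:
  obj    pos=(+1.844,-0.526) vel=(+2.888,-0.989) ωy=+38.63

Key-timestep trajectory:
   step    t(s)  obj.x    obj.z    obj.vx   obj.vz 
     36  0.2707   +0.367  -0.020  +0.717  -0.246
     72  0.5414   +0.658  -0.120  +1.434  -0.491
    108  0.8120   +1.143  -0.286  +2.151  -0.736


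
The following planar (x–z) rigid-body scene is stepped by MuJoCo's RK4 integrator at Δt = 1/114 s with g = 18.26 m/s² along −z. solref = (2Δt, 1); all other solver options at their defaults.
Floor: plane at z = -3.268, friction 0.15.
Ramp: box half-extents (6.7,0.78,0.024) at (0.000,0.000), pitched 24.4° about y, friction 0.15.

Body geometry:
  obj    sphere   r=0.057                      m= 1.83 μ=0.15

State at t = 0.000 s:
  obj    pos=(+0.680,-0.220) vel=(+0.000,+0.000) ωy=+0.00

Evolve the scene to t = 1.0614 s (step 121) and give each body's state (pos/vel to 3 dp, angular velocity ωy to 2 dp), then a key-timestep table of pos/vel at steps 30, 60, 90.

State at t = 1.0614 s:
  obj    pos=(+3.445,-1.474) vel=(+5.209,-2.363) ωy=+100.28

Key-timestep trajectory:
   step    t(s)  obj.x    obj.z    obj.vx   obj.vz 
     30  0.2632   +0.850  -0.297  +1.292  -0.586
     60  0.5263   +1.360  -0.528  +2.583  -1.172
     90  0.7895   +2.210  -0.914  +3.875  -1.758


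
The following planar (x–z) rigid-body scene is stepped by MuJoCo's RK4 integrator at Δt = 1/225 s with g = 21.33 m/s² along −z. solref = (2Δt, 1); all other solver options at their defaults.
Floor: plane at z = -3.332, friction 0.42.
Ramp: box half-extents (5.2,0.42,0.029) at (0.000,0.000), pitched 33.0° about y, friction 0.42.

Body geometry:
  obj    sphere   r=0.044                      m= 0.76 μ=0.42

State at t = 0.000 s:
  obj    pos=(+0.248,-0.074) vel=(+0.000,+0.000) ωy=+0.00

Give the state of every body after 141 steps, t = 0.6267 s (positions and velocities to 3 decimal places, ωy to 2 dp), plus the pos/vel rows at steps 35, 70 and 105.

State at t = 0.6267 s:
  obj    pos=(+1.615,-0.961) vel=(+4.361,-2.832) ωy=+118.16

Key-timestep trajectory:
   step    t(s)  obj.x    obj.z    obj.vx   obj.vz 
     35  0.1556   +0.332  -0.129  +1.083  -0.703
     70  0.3111   +0.585  -0.293  +2.165  -1.406
    105  0.4667   +1.006  -0.566  +3.248  -2.109


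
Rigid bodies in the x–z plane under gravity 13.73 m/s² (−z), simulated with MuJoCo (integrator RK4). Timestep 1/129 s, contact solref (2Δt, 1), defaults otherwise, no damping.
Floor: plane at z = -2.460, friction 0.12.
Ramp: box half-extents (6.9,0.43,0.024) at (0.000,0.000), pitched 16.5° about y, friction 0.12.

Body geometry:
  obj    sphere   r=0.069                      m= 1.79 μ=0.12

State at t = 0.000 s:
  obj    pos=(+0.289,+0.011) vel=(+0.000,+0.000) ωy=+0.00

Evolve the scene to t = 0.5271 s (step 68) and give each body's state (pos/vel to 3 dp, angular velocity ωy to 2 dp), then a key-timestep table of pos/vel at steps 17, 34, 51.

State at t = 0.5271 s:
  obj    pos=(+0.660,-0.099) vel=(+1.408,-0.417) ωy=+21.26

Key-timestep trajectory:
   step    t(s)  obj.x    obj.z    obj.vx   obj.vz 
     17  0.1318   +0.312  +0.004  +0.352  -0.104
     34  0.2636   +0.382  -0.016  +0.704  -0.209
     51  0.3953   +0.498  -0.051  +1.056  -0.313


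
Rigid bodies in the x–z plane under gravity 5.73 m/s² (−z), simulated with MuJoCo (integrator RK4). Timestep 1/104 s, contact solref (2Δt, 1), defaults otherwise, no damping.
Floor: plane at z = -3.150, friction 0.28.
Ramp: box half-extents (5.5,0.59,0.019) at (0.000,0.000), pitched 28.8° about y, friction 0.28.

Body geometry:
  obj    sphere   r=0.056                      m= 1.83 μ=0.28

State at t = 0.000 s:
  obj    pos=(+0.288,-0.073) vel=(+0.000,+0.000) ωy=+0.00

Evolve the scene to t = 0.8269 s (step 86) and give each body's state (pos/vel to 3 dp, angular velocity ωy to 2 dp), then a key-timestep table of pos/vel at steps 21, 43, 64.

State at t = 0.8269 s:
  obj    pos=(+0.879,-0.398) vel=(+1.429,-0.786) ωy=+29.10

Key-timestep trajectory:
   step    t(s)  obj.x    obj.z    obj.vx   obj.vz 
     21  0.2019   +0.323  -0.092  +0.349  -0.192
     43  0.4135   +0.436  -0.154  +0.715  -0.393
     64  0.6154   +0.615  -0.253  +1.063  -0.585


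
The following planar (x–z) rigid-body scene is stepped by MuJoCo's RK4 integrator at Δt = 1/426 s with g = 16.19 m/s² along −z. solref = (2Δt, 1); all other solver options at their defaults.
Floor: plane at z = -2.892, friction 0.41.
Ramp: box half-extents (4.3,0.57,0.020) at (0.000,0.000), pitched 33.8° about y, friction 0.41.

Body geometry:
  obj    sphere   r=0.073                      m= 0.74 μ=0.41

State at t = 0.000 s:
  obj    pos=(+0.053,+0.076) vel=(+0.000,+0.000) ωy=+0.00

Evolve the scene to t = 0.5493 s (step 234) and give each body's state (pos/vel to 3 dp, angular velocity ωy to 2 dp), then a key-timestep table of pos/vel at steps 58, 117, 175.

State at t = 0.5493 s:
  obj    pos=(+0.860,-0.464) vel=(+2.937,-1.966) ωy=+48.40

Key-timestep trajectory:
   step    t(s)  obj.x    obj.z    obj.vx   obj.vz 
     58  0.1362   +0.103  +0.043  +0.728  -0.487
    117  0.2746   +0.255  -0.059  +1.468  -0.983
    175  0.4108   +0.504  -0.226  +2.196  -1.470


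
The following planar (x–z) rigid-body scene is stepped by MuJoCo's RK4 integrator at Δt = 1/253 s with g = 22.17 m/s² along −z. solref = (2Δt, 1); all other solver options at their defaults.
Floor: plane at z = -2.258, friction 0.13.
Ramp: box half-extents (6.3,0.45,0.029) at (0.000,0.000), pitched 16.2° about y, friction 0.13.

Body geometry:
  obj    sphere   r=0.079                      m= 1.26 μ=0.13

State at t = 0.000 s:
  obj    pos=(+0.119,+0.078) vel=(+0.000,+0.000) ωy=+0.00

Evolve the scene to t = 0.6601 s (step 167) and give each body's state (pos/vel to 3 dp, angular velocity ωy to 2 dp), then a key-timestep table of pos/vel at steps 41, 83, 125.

State at t = 0.6601 s:
  obj    pos=(+1.043,-0.191) vel=(+2.801,-0.814) ωy=+36.90

Key-timestep trajectory:
   step    t(s)  obj.x    obj.z    obj.vx   obj.vz 
     41  0.1621   +0.175  +0.062  +0.688  -0.200
     83  0.3281   +0.347  +0.012  +1.392  -0.404
    125  0.4941   +0.637  -0.073  +2.096  -0.609
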